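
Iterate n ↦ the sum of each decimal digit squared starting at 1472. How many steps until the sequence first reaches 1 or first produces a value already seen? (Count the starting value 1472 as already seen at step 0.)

1472 → 1² + 4² + 7² + 2² = 70
70 → 7² + 0² = 49
49 → 4² + 9² = 97
97 → 9² + 7² = 130
130 → 1² + 3² + 0² = 10
10 → 1² + 0² = 1  — reached 1.
That took 6 steps.

6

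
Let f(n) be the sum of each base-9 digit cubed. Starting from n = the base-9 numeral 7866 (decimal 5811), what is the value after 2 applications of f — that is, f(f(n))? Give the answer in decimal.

729

5811 = (7,8,6,6)_9 → 7³ + 8³ + 6³ + 6³ = 343 + 512 + 216 + 216 = 1287
1287 = (1,6,8,0)_9 → 1³ + 6³ + 8³ + 0³ = 1 + 216 + 512 + 0 = 729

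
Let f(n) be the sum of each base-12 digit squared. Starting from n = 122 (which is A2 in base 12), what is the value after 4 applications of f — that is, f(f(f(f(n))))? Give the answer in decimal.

66

122 = (10,2)_12 → 10² + 2² = 104
104 = (8,8)_12 → 8² + 8² = 128
128 = (10,8)_12 → 10² + 8² = 164
164 = (1,1,8)_12 → 1² + 1² + 8² = 66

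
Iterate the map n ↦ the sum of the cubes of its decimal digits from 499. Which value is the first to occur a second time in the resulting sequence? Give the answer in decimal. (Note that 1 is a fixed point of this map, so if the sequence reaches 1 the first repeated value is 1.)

370

499 → 1522
1522 → 142
142 → 73
73 → 370
370 → 370  — 370 already appeared earlier.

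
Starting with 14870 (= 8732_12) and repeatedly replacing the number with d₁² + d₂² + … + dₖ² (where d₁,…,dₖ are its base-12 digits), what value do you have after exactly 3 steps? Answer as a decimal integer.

137

14870 = (8,7,3,2)_12 → 8² + 7² + 3² + 2² = 126
126 = (10,6)_12 → 10² + 6² = 136
136 = (11,4)_12 → 11² + 4² = 137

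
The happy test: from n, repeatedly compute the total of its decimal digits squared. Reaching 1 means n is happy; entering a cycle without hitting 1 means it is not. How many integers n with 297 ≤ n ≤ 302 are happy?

297: 297 → 134 → 26 → 40 → 16 → 37 → 58 → 89 → 145 → 42 → 20 → 4 → 16  (repeats 16)
298: 298 → 149 → 98 → 145 → 42 → 20 → 4 → 16 → 37 → 58 → 89 → 145  (repeats 145)
299: 299 → 166 → 73 → 58 → 89 → 145 → 42 → 20 → 4 → 16 → 37 → 58  (repeats 58)
300: 300 → 9 → 81 → 65 → 61 → 37 → 58 → 89 → 145 → 42 → 20 → 4 → 16 → 37  (repeats 37)
301: 301 → 10 → 1  (reaches 1)
302: 302 → 13 → 10 → 1  (reaches 1)
happy: 301, 302

2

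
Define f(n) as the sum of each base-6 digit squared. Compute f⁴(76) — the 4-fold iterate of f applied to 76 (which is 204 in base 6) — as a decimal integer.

76 = (2,0,4)_6 → 2² + 0² + 4² = 4 + 0 + 16 = 20
20 = (3,2)_6 → 3² + 2² = 9 + 4 = 13
13 = (2,1)_6 → 2² + 1² = 4 + 1 = 5
5 = (5)_6 → 5² = 25

25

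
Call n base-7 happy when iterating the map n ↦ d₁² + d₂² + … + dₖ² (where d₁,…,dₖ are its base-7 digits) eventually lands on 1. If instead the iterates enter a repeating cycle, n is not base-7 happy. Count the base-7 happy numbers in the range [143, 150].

143: 143 → 49 → 1  (reaches 1)
144: 144 → 56 → 2 → 4 → 16 → 8 → 2  (repeats 2)
145: 145 → 65 → 9 → 5 → 25 → 25  (repeats 25)
146: 146 → 76 → 46 → 52 → 10 → 10  (repeats 10)
147: 147 → 9 → 5 → 25 → 25  (repeats 25)
148: 148 → 10 → 10  (repeats 10)
149: 149 → 13 → 37 → 29 → 17 → 13  (repeats 13)
150: 150 → 18 → 20 → 40 → 50 → 2 → 4 → 16 → 8 → 2  (repeats 2)
base-7 happy: 143

1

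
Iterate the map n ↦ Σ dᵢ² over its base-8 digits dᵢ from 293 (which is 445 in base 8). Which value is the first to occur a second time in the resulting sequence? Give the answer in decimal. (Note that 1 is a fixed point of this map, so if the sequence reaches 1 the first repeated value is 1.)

293 = (4,4,5)_8 → 4² + 4² + 5² = 57
57 = (7,1)_8 → 7² + 1² = 50
50 = (6,2)_8 → 6² + 2² = 40
40 = (5,0)_8 → 5² + 0² = 25
25 = (3,1)_8 → 3² + 1² = 10
10 = (1,2)_8 → 1² + 2² = 5
5 = (5)_8 → 5² = 25  — 25 already appeared earlier.

25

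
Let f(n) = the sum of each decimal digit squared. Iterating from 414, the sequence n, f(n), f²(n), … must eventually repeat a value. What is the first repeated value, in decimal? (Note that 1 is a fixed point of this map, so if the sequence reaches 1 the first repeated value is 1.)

37

414 → 4² + 1² + 4² = 33
33 → 3² + 3² = 18
18 → 1² + 8² = 65
65 → 6² + 5² = 61
61 → 6² + 1² = 37
37 → 3² + 7² = 58
58 → 5² + 8² = 89
89 → 8² + 9² = 145
145 → 1² + 4² + 5² = 42
42 → 4² + 2² = 20
20 → 2² + 0² = 4
4 → 4² = 16
16 → 1² + 6² = 37  — 37 already appeared earlier.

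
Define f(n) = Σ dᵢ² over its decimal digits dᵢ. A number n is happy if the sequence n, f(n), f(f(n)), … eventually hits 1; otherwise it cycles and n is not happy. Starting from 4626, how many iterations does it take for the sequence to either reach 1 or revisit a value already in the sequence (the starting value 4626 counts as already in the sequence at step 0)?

11

4626 → 4² + 6² + 2² + 6² = 92
92 → 9² + 2² = 85
85 → 8² + 5² = 89
89 → 8² + 9² = 145
145 → 1² + 4² + 5² = 42
42 → 4² + 2² = 20
20 → 2² + 0² = 4
4 → 4² = 16
16 → 1² + 6² = 37
37 → 3² + 7² = 58
58 → 5² + 8² = 89  — 89 repeats.
That took 11 steps.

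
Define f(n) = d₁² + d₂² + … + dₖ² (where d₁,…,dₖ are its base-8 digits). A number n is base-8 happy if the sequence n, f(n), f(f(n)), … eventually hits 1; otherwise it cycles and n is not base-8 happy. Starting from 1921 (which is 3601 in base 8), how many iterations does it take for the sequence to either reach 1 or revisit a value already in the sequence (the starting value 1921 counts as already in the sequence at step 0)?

1921 = (3,6,0,1)_8 → 3² + 6² + 0² + 1² = 9 + 36 + 0 + 1 = 46
46 = (5,6)_8 → 5² + 6² = 25 + 36 = 61
61 = (7,5)_8 → 7² + 5² = 49 + 25 = 74
74 = (1,1,2)_8 → 1² + 1² + 2² = 1 + 1 + 4 = 6
6 = (6)_8 → 6² = 36
36 = (4,4)_8 → 4² + 4² = 16 + 16 = 32
32 = (4,0)_8 → 4² + 0² = 16 + 0 = 16
16 = (2,0)_8 → 2² + 0² = 4 + 0 = 4
4 = (4)_8 → 4² = 16  — 16 repeats.
That took 9 steps.

9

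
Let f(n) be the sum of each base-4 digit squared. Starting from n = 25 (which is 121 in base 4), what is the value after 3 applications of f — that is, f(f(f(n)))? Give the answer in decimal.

25 = (1,2,1)_4 → 1² + 2² + 1² = 6
6 = (1,2)_4 → 1² + 2² = 5
5 = (1,1)_4 → 1² + 1² = 2

2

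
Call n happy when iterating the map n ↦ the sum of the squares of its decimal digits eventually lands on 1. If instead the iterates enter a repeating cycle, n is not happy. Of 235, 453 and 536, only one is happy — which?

235: 235 → 38 → 73 → 58 → 89 → 145 → 42 → 20 → 4 → 16 → 37 → 58  — repeats 58 (not happy)
453: 453 → 50 → 25 → 29 → 85 → 89 → 145 → 42 → 20 → 4 → 16 → 37 → 58 → 89  — repeats 89 (not happy)
536: 536 → 70 → 49 → 97 → 130 → 10 → 1  — reaches 1 (happy)

536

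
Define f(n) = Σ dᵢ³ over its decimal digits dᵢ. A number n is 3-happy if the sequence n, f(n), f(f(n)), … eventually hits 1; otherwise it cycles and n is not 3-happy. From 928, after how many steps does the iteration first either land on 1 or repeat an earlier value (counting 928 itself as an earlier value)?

7

928 → 9³ + 2³ + 8³ = 1249
1249 → 1³ + 2³ + 4³ + 9³ = 802
802 → 8³ + 0³ + 2³ = 520
520 → 5³ + 2³ + 0³ = 133
133 → 1³ + 3³ + 3³ = 55
55 → 5³ + 5³ = 250
250 → 2³ + 5³ + 0³ = 133  — 133 repeats.
That took 7 steps.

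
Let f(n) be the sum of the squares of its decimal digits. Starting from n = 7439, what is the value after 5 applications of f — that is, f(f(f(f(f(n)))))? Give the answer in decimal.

16

7439 → 7² + 4² + 3² + 9² = 49 + 16 + 9 + 81 = 155
155 → 1² + 5² + 5² = 1 + 25 + 25 = 51
51 → 5² + 1² = 25 + 1 = 26
26 → 2² + 6² = 4 + 36 = 40
40 → 4² + 0² = 16 + 0 = 16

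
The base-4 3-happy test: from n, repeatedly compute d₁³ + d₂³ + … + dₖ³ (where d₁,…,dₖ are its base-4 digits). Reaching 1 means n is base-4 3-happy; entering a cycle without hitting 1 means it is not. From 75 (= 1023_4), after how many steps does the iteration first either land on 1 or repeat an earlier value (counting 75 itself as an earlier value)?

3

75 = (1,0,2,3)_4 → 1³ + 0³ + 2³ + 3³ = 36
36 = (2,1,0)_4 → 2³ + 1³ + 0³ = 9
9 = (2,1)_4 → 2³ + 1³ = 9  — 9 repeats.
That took 3 steps.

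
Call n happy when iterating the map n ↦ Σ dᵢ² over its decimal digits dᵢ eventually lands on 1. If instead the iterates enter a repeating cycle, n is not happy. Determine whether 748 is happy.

happy

748 → 7² + 4² + 8² = 129
129 → 1² + 2² + 9² = 86
86 → 8² + 6² = 100
100 → 1² + 0² + 0² = 1  — reached 1.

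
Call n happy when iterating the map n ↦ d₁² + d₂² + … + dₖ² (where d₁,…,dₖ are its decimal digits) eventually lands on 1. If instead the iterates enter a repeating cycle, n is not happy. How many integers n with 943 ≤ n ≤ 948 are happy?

943: 943 → 106 → 37 → 58 → 89 → 145 → 42 → 20 → 4 → 16 → 37  (repeats 37)
944: 944 → 113 → 11 → 2 → 4 → 16 → 37 → 58 → 89 → 145 → 42 → 20 → 4  (repeats 4)
945: 945 → 122 → 9 → 81 → 65 → 61 → 37 → 58 → 89 → 145 → 42 → 20 → 4 → 16 → 37  (repeats 37)
946: 946 → 133 → 19 → 82 → 68 → 100 → 1  (reaches 1)
947: 947 → 146 → 53 → 34 → 25 → 29 → 85 → 89 → 145 → 42 → 20 → 4 → 16 → 37 → 58 → 89  (repeats 89)
948: 948 → 161 → 38 → 73 → 58 → 89 → 145 → 42 → 20 → 4 → 16 → 37 → 58  (repeats 58)
happy: 946

1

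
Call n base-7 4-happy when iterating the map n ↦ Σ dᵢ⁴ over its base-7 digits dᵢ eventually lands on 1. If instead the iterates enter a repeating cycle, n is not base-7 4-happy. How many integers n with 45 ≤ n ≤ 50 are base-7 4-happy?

45: 45 → 1377 → 881 → 2689 → 1923 → 1507 → 913 → 609 → 707 → 97 → 2593 → 1459 → 963 → 1153 → 803 → 673 → 1923  (repeats 1923)
46: 46 → 1552 → 1218 → 1458 → 898 → 304 → 1378 → 1552  (repeats 1552)
47: 47 → 1921 → 963 → 1153 → 803 → 673 → 1923 → 1507 → 913 → 609 → 707 → 97 → 2593 → 1459 → 963  (repeats 963)
48: 48 → 2592 → 1394 → 338 → 2608 → 514 → 244 → 2848 → 1314 → 1956 → 2258 → 1808 → 1938 → 2258  (repeats 2258)
49: 49 → 1  (reaches 1)
50: 50 → 2 → 16 → 32 → 512 → 164 → 178 → 418 → 708 → 98 → 16  (repeats 16)
base-7 4-happy: 49

1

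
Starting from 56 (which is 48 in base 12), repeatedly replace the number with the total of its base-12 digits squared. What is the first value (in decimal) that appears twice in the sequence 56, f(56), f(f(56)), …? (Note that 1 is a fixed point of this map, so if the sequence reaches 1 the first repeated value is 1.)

80

56 = (4,8)_12 → 4² + 8² = 16 + 64 = 80
80 = (6,8)_12 → 6² + 8² = 36 + 64 = 100
100 = (8,4)_12 → 8² + 4² = 64 + 16 = 80  — 80 already appeared earlier.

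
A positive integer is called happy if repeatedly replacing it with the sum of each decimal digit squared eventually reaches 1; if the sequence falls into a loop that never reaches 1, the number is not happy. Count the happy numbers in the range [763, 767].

1

763: 763 → 94 → 97 → 130 → 10 → 1  (reaches 1)
764: 764 → 101 → 2 → 4 → 16 → 37 → 58 → 89 → 145 → 42 → 20 → 4  (repeats 4)
765: 765 → 110 → 2 → 4 → 16 → 37 → 58 → 89 → 145 → 42 → 20 → 4  (repeats 4)
766: 766 → 121 → 6 → 36 → 45 → 41 → 17 → 50 → 25 → 29 → 85 → 89 → 145 → 42 → 20 → 4 → 16 → 37 → 58 → 89  (repeats 89)
767: 767 → 134 → 26 → 40 → 16 → 37 → 58 → 89 → 145 → 42 → 20 → 4 → 16  (repeats 16)
happy: 763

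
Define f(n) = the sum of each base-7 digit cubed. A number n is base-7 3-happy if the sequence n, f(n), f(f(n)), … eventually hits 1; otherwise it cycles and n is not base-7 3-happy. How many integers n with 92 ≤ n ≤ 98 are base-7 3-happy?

1

92: 92 → 218 → 92  — not base-7 3-happy
93: 93 → 225 → 129 → 99 → 9 → 9  — not base-7 3-happy
94: 94 → 244 → 496 → 244  — not base-7 3-happy
95: 95 → 281 → 251 → 341 → 557 → 137 → 197 → 65 → 17 → 35 → 125 → 251  — not base-7 3-happy
96: 96 → 342 → 648 → 282 → 258 → 342  — not base-7 3-happy
97: 97 → 433 → 343 → 1  — base-7 3-happy
98: 98 → 8 → 2 → 8  — not base-7 3-happy
base-7 3-happy: 97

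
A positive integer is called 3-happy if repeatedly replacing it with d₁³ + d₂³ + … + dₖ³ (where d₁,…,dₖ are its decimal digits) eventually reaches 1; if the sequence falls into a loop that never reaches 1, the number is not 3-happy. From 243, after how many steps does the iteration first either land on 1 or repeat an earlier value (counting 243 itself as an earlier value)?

6

243 → 2³ + 4³ + 3³ = 99
99 → 9³ + 9³ = 1458
1458 → 1³ + 4³ + 5³ + 8³ = 702
702 → 7³ + 0³ + 2³ = 351
351 → 3³ + 5³ + 1³ = 153
153 → 1³ + 5³ + 3³ = 153  — 153 repeats.
That took 6 steps.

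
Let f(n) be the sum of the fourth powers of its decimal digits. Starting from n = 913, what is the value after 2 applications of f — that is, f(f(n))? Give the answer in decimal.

2929

913 → 6643
6643 → 2929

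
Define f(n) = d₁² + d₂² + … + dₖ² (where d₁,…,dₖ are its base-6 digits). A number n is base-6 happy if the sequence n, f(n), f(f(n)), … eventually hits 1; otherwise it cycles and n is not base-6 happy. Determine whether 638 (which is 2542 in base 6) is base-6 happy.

base-6 happy

638 = (2,5,4,2)_6 → 2² + 5² + 4² + 2² = 4 + 25 + 16 + 4 = 49
49 = (1,2,1)_6 → 1² + 2² + 1² = 1 + 4 + 1 = 6
6 = (1,0)_6 → 1² + 0² = 1 + 0 = 1  — reached 1.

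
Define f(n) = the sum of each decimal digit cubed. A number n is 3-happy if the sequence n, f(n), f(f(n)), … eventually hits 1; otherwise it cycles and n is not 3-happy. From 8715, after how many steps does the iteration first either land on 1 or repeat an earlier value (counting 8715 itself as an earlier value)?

8715 → 8³ + 7³ + 1³ + 5³ = 981
981 → 9³ + 8³ + 1³ = 1242
1242 → 1³ + 2³ + 4³ + 2³ = 81
81 → 8³ + 1³ = 513
513 → 5³ + 1³ + 3³ = 153
153 → 1³ + 5³ + 3³ = 153  — 153 repeats.
That took 6 steps.

6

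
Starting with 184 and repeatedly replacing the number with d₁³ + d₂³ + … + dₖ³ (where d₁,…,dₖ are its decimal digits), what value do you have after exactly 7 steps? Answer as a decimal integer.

370

184 → 1³ + 8³ + 4³ = 577
577 → 5³ + 7³ + 7³ = 811
811 → 8³ + 1³ + 1³ = 514
514 → 5³ + 1³ + 4³ = 190
190 → 1³ + 9³ + 0³ = 730
730 → 7³ + 3³ + 0³ = 370
370 → 3³ + 7³ + 0³ = 370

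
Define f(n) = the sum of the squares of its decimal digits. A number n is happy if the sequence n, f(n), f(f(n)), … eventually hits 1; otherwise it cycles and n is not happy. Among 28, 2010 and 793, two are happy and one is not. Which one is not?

2010

28: 28 → 68 → 100 → 1  — reaches 1 (happy)
2010: 2010 → 5 → 25 → 29 → 85 → 89 → 145 → 42 → 20 → 4 → 16 → 37 → 58 → 89  — repeats 89 (not happy)
793: 793 → 139 → 91 → 82 → 68 → 100 → 1  — reaches 1 (happy)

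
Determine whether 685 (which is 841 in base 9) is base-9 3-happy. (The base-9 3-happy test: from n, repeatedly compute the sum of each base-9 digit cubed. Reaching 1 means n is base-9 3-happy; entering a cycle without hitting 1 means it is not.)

685 = (8,4,1)_9 → 8³ + 4³ + 1³ = 512 + 64 + 1 = 577
577 = (7,1,1)_9 → 7³ + 1³ + 1³ = 343 + 1 + 1 = 345
345 = (4,2,3)_9 → 4³ + 2³ + 3³ = 64 + 8 + 27 = 99
99 = (1,2,0)_9 → 1³ + 2³ + 0³ = 1 + 8 + 0 = 9
9 = (1,0)_9 → 1³ + 0³ = 1 + 0 = 1  — reached 1.

base-9 3-happy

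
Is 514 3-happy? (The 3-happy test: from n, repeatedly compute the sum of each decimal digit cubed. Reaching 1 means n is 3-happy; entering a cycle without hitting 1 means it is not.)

514 → 190
190 → 730
730 → 370
370 → 370  — 370 already seen; the sequence cycles without reaching 1.

not 3-happy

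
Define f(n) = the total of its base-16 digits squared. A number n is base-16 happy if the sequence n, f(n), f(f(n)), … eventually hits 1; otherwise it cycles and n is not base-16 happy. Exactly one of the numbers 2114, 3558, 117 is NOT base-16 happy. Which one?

2114: 2114 → 84 → 41 → 85 → 50 → 13 → 169 → 181 → 146 → 85  — repeats 85 (not base-16 happy)
3558: 3558 → 401 → 83 → 34 → 8 → 64 → 16 → 1  — reaches 1 (base-16 happy)
117: 117 → 74 → 116 → 65 → 17 → 2 → 4 → 16 → 1  — reaches 1 (base-16 happy)

2114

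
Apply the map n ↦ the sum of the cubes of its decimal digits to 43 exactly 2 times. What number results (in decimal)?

730

43 → 91
91 → 730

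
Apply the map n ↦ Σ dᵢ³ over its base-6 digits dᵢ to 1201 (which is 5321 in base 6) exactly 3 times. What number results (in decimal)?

1201 = (5,3,2,1)_6 → 5³ + 3³ + 2³ + 1³ = 125 + 27 + 8 + 1 = 161
161 = (4,2,5)_6 → 4³ + 2³ + 5³ = 64 + 8 + 125 = 197
197 = (5,2,5)_6 → 5³ + 2³ + 5³ = 125 + 8 + 125 = 258

258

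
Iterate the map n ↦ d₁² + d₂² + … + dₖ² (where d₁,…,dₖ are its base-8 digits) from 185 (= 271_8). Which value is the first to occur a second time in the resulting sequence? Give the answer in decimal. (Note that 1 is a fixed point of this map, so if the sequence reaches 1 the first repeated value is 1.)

4

185 = (2,7,1)_8 → 2² + 7² + 1² = 54
54 = (6,6)_8 → 6² + 6² = 72
72 = (1,1,0)_8 → 1² + 1² + 0² = 2
2 = (2)_8 → 2² = 4
4 = (4)_8 → 4² = 16
16 = (2,0)_8 → 2² + 0² = 4  — 4 already appeared earlier.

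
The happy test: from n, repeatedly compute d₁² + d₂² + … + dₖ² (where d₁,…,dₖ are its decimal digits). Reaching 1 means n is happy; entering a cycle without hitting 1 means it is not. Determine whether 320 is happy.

happy

320 → 3² + 2² + 0² = 9 + 4 + 0 = 13
13 → 1² + 3² = 1 + 9 = 10
10 → 1² + 0² = 1 + 0 = 1  — reached 1.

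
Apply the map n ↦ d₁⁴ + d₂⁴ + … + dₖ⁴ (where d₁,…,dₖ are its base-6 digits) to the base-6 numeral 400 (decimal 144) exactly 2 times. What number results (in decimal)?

144 = (4,0,0)_6 → 4⁴ + 0⁴ + 0⁴ = 256
256 = (1,1,0,4)_6 → 1⁴ + 1⁴ + 0⁴ + 4⁴ = 258

258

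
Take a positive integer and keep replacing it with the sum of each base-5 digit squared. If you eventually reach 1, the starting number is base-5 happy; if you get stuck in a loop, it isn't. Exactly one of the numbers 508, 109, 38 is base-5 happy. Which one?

109

508: 508 → 26 → 2 → 4 → 16 → 10 → 4  — repeats 4 (not base-5 happy)
109: 109 → 33 → 11 → 5 → 1  — reaches 1 (base-5 happy)
38: 38 → 14 → 20 → 16 → 10 → 4 → 16  — repeats 16 (not base-5 happy)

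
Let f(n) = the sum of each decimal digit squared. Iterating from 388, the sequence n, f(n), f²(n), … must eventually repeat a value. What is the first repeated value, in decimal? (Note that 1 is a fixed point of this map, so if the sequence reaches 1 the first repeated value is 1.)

37

388 → 3² + 8² + 8² = 137
137 → 1² + 3² + 7² = 59
59 → 5² + 9² = 106
106 → 1² + 0² + 6² = 37
37 → 3² + 7² = 58
58 → 5² + 8² = 89
89 → 8² + 9² = 145
145 → 1² + 4² + 5² = 42
42 → 4² + 2² = 20
20 → 2² + 0² = 4
4 → 4² = 16
16 → 1² + 6² = 37  — 37 already appeared earlier.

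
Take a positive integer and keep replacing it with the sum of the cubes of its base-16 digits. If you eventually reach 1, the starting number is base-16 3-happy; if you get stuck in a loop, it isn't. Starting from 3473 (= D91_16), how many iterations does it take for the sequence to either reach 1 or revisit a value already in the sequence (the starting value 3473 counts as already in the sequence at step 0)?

10

3473 = (13,9,1)_16 → 2927
2927 = (11,6,15)_16 → 4922
4922 = (1,3,3,10)_16 → 1055
1055 = (4,1,15)_16 → 3440
3440 = (13,7,0)_16 → 2540
2540 = (9,14,12)_16 → 5201
5201 = (1,4,5,1)_16 → 191
191 = (11,15)_16 → 4706
4706 = (1,2,6,2)_16 → 233
233 = (14,9)_16 → 3473  — 3473 repeats.
That took 10 steps.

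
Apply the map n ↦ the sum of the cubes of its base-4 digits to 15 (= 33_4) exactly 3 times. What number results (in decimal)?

9

15 = (3,3)_4 → 3³ + 3³ = 27 + 27 = 54
54 = (3,1,2)_4 → 3³ + 1³ + 2³ = 27 + 1 + 8 = 36
36 = (2,1,0)_4 → 2³ + 1³ + 0³ = 8 + 1 + 0 = 9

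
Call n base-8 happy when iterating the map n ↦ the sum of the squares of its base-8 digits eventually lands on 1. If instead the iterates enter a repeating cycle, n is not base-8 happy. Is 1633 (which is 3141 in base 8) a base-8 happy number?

1633 = (3,1,4,1)_8 → 3² + 1² + 4² + 1² = 27
27 = (3,3)_8 → 3² + 3² = 18
18 = (2,2)_8 → 2² + 2² = 8
8 = (1,0)_8 → 1² + 0² = 1  — reached 1.

base-8 happy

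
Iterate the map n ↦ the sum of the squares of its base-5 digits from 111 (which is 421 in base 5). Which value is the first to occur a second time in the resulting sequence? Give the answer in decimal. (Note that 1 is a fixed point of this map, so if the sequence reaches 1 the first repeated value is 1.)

111 = (4,2,1)_5 → 21
21 = (4,1)_5 → 17
17 = (3,2)_5 → 13
13 = (2,3)_5 → 13  — 13 already appeared earlier.

13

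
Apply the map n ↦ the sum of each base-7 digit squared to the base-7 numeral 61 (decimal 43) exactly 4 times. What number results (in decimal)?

13

43 = (6,1)_7 → 6² + 1² = 37
37 = (5,2)_7 → 5² + 2² = 29
29 = (4,1)_7 → 4² + 1² = 17
17 = (2,3)_7 → 2² + 3² = 13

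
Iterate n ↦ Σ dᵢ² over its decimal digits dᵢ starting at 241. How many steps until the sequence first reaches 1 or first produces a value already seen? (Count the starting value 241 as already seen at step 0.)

241 → 2² + 4² + 1² = 21
21 → 2² + 1² = 5
5 → 5² = 25
25 → 2² + 5² = 29
29 → 2² + 9² = 85
85 → 8² + 5² = 89
89 → 8² + 9² = 145
145 → 1² + 4² + 5² = 42
42 → 4² + 2² = 20
20 → 2² + 0² = 4
4 → 4² = 16
16 → 1² + 6² = 37
37 → 3² + 7² = 58
58 → 5² + 8² = 89  — 89 repeats.
That took 14 steps.

14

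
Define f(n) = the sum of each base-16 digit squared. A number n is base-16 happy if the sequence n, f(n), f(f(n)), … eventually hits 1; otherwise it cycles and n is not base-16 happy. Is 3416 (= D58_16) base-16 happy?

3416 = (13,5,8)_16 → 258
258 = (1,0,2)_16 → 5
5 = (5)_16 → 25
25 = (1,9)_16 → 82
82 = (5,2)_16 → 29
29 = (1,13)_16 → 170
170 = (10,10)_16 → 200
200 = (12,8)_16 → 208
208 = (13,0)_16 → 169
169 = (10,9)_16 → 181
181 = (11,5)_16 → 146
146 = (9,2)_16 → 85
85 = (5,5)_16 → 50
50 = (3,2)_16 → 13
13 = (13)_16 → 169  — 169 already seen; the sequence cycles without reaching 1.

not base-16 happy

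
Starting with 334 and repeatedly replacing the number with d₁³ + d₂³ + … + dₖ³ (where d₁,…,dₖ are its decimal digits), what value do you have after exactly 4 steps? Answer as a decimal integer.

730

334 → 3³ + 3³ + 4³ = 118
118 → 1³ + 1³ + 8³ = 514
514 → 5³ + 1³ + 4³ = 190
190 → 1³ + 9³ + 0³ = 730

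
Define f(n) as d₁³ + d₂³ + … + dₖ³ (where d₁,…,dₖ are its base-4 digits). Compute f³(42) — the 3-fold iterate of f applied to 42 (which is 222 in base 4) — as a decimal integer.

9

42 = (2,2,2)_4 → 24
24 = (1,2,0)_4 → 9
9 = (2,1)_4 → 9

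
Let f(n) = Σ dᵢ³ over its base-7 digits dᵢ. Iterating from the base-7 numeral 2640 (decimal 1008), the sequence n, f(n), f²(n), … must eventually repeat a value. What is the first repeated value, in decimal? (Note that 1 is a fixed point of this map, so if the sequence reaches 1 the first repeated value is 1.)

342

1008 = (2,6,4,0)_7 → 2³ + 6³ + 4³ + 0³ = 288
288 = (5,6,1)_7 → 5³ + 6³ + 1³ = 342
342 = (6,6,6)_7 → 6³ + 6³ + 6³ = 648
648 = (1,6,1,4)_7 → 1³ + 6³ + 1³ + 4³ = 282
282 = (5,5,2)_7 → 5³ + 5³ + 2³ = 258
258 = (5,1,6)_7 → 5³ + 1³ + 6³ = 342  — 342 already appeared earlier.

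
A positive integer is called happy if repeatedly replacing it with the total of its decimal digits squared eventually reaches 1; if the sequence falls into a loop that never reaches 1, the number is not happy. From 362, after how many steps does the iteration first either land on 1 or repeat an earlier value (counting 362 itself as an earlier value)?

5

362 → 49
49 → 97
97 → 130
130 → 10
10 → 1  — reached 1.
That took 5 steps.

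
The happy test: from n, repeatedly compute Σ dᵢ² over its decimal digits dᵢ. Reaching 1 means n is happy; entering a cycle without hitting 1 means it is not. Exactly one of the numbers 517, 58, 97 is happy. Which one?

97

517: 517 → 75 → 74 → 65 → 61 → 37 → 58 → 89 → 145 → 42 → 20 → 4 → 16 → 37  — repeats 37 (not happy)
58: 58 → 89 → 145 → 42 → 20 → 4 → 16 → 37 → 58  — repeats 58 (not happy)
97: 97 → 130 → 10 → 1  — reaches 1 (happy)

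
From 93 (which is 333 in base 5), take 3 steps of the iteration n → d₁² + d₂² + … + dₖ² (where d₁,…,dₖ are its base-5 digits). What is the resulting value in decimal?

93 = (3,3,3)_5 → 27
27 = (1,0,2)_5 → 5
5 = (1,0)_5 → 1

1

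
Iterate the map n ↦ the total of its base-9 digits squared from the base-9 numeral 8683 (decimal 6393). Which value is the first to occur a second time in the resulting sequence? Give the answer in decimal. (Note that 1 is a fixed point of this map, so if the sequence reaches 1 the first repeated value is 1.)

6393 = (8,6,8,3)_9 → 8² + 6² + 8² + 3² = 64 + 36 + 64 + 9 = 173
173 = (2,1,2)_9 → 2² + 1² + 2² = 4 + 1 + 4 = 9
9 = (1,0)_9 → 1² + 0² = 1 + 0 = 1  — reached the fixed point 1.
1 → 1, so 1 is the first repeated value.

1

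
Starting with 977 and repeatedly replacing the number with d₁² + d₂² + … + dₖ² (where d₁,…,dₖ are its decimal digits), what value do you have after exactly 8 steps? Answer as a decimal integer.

58

977 → 9² + 7² + 7² = 81 + 49 + 49 = 179
179 → 1² + 7² + 9² = 1 + 49 + 81 = 131
131 → 1² + 3² + 1² = 1 + 9 + 1 = 11
11 → 1² + 1² = 1 + 1 = 2
2 → 2² = 4
4 → 4² = 16
16 → 1² + 6² = 1 + 36 = 37
37 → 3² + 7² = 9 + 49 = 58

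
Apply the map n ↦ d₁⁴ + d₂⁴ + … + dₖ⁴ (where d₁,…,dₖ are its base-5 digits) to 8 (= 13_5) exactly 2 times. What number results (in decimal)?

98

8 = (1,3)_5 → 1⁴ + 3⁴ = 82
82 = (3,1,2)_5 → 3⁴ + 1⁴ + 2⁴ = 98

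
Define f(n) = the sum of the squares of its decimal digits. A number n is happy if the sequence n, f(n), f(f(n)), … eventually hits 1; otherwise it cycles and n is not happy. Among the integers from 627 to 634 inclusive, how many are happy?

1

627: 627 → 89 → 145 → 42 → 20 → 4 → 16 → 37 → 58 → 89  (repeats 89)
628: 628 → 104 → 17 → 50 → 25 → 29 → 85 → 89 → 145 → 42 → 20 → 4 → 16 → 37 → 58 → 89  (repeats 89)
629: 629 → 121 → 6 → 36 → 45 → 41 → 17 → 50 → 25 → 29 → 85 → 89 → 145 → 42 → 20 → 4 → 16 → 37 → 58 → 89  (repeats 89)
630: 630 → 45 → 41 → 17 → 50 → 25 → 29 → 85 → 89 → 145 → 42 → 20 → 4 → 16 → 37 → 58 → 89  (repeats 89)
631: 631 → 46 → 52 → 29 → 85 → 89 → 145 → 42 → 20 → 4 → 16 → 37 → 58 → 89  (repeats 89)
632: 632 → 49 → 97 → 130 → 10 → 1  (reaches 1)
633: 633 → 54 → 41 → 17 → 50 → 25 → 29 → 85 → 89 → 145 → 42 → 20 → 4 → 16 → 37 → 58 → 89  (repeats 89)
634: 634 → 61 → 37 → 58 → 89 → 145 → 42 → 20 → 4 → 16 → 37  (repeats 37)
happy: 632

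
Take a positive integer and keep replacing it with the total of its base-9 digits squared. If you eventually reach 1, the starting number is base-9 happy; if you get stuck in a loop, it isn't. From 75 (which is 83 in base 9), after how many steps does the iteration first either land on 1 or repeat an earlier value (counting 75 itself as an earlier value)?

5

75 = (8,3)_9 → 8² + 3² = 64 + 9 = 73
73 = (8,1)_9 → 8² + 1² = 64 + 1 = 65
65 = (7,2)_9 → 7² + 2² = 49 + 4 = 53
53 = (5,8)_9 → 5² + 8² = 25 + 64 = 89
89 = (1,0,8)_9 → 1² + 0² + 8² = 1 + 0 + 64 = 65  — 65 repeats.
That took 5 steps.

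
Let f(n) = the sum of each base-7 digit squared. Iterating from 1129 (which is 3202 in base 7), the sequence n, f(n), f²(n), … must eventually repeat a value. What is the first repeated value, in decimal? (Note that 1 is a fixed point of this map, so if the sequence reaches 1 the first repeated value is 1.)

1129 = (3,2,0,2)_7 → 3² + 2² + 0² + 2² = 17
17 = (2,3)_7 → 2² + 3² = 13
13 = (1,6)_7 → 1² + 6² = 37
37 = (5,2)_7 → 5² + 2² = 29
29 = (4,1)_7 → 4² + 1² = 17  — 17 already appeared earlier.

17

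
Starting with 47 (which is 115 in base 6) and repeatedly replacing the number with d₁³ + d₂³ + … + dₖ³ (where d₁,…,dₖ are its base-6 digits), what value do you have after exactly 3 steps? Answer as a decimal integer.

29

47 = (1,1,5)_6 → 1³ + 1³ + 5³ = 127
127 = (3,3,1)_6 → 3³ + 3³ + 1³ = 55
55 = (1,3,1)_6 → 1³ + 3³ + 1³ = 29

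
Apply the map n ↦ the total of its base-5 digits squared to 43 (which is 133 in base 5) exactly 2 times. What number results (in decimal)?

25

43 = (1,3,3)_5 → 19
19 = (3,4)_5 → 25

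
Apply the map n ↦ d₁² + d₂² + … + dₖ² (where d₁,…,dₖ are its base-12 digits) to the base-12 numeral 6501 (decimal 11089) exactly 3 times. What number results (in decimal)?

11089 = (6,5,0,1)_12 → 62
62 = (5,2)_12 → 29
29 = (2,5)_12 → 29

29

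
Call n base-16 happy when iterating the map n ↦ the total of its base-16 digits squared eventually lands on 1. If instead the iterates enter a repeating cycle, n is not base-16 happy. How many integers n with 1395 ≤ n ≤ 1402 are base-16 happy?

3

1395: 1395 → 83 → 34 → 8 → 64 → 16 → 1  — base-16 happy
1396: 1396 → 90 → 125 → 218 → 269 → 170 → 200 → 208 → 169 → 181 → 146 → 85 → 50 → 13 → 169  — not base-16 happy
1397: 1397 → 99 → 45 → 173 → 269 → 170 → 200 → 208 → 169 → 181 → 146 → 85 → 50 → 13 → 169  — not base-16 happy
1398: 1398 → 110 → 232 → 260 → 17 → 2 → 4 → 16 → 1  — base-16 happy
1399: 1399 → 123 → 170 → 200 → 208 → 169 → 181 → 146 → 85 → 50 → 13 → 169  — not base-16 happy
1400: 1400 → 138 → 164 → 116 → 65 → 17 → 2 → 4 → 16 → 1  — base-16 happy
1401: 1401 → 155 → 202 → 244 → 241 → 226 → 200 → 208 → 169 → 181 → 146 → 85 → 50 → 13 → 169  — not base-16 happy
1402: 1402 → 174 → 296 → 69 → 41 → 85 → 50 → 13 → 169 → 181 → 146 → 85  — not base-16 happy
base-16 happy: 1395, 1398, 1400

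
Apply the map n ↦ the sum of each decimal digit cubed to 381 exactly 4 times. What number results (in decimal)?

81

381 → 540
540 → 189
189 → 1242
1242 → 81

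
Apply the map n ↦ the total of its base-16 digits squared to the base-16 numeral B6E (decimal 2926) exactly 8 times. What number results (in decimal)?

2926 = (11,6,14)_16 → 11² + 6² + 14² = 121 + 36 + 196 = 353
353 = (1,6,1)_16 → 1² + 6² + 1² = 1 + 36 + 1 = 38
38 = (2,6)_16 → 2² + 6² = 4 + 36 = 40
40 = (2,8)_16 → 2² + 8² = 4 + 64 = 68
68 = (4,4)_16 → 4² + 4² = 16 + 16 = 32
32 = (2,0)_16 → 2² + 0² = 4 + 0 = 4
4 = (4)_16 → 4² = 16
16 = (1,0)_16 → 1² + 0² = 1 + 0 = 1

1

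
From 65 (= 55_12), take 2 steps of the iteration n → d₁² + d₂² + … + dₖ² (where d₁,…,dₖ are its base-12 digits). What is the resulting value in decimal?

65 = (5,5)_12 → 5² + 5² = 50
50 = (4,2)_12 → 4² + 2² = 20

20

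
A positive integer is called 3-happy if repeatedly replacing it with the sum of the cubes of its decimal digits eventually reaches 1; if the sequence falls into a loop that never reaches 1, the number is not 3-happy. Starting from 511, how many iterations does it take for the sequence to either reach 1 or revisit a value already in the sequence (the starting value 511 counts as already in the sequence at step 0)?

511 → 5³ + 1³ + 1³ = 127
127 → 1³ + 2³ + 7³ = 352
352 → 3³ + 5³ + 2³ = 160
160 → 1³ + 6³ + 0³ = 217
217 → 2³ + 1³ + 7³ = 352  — 352 repeats.
That took 5 steps.

5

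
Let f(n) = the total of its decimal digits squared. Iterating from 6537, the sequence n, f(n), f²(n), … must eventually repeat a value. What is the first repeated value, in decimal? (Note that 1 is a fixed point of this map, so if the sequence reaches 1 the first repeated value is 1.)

6537 → 6² + 5² + 3² + 7² = 119
119 → 1² + 1² + 9² = 83
83 → 8² + 3² = 73
73 → 7² + 3² = 58
58 → 5² + 8² = 89
89 → 8² + 9² = 145
145 → 1² + 4² + 5² = 42
42 → 4² + 2² = 20
20 → 2² + 0² = 4
4 → 4² = 16
16 → 1² + 6² = 37
37 → 3² + 7² = 58  — 58 already appeared earlier.

58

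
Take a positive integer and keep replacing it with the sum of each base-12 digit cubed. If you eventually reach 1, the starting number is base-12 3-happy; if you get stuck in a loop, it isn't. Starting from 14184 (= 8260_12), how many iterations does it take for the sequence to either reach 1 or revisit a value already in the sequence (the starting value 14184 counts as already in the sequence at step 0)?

7

14184 = (8,2,6,0)_12 → 8³ + 2³ + 6³ + 0³ = 512 + 8 + 216 + 0 = 736
736 = (5,1,4)_12 → 5³ + 1³ + 4³ = 125 + 1 + 64 = 190
190 = (1,3,10)_12 → 1³ + 3³ + 10³ = 1 + 27 + 1000 = 1028
1028 = (7,1,8)_12 → 7³ + 1³ + 8³ = 343 + 1 + 512 = 856
856 = (5,11,4)_12 → 5³ + 11³ + 4³ = 125 + 1331 + 64 = 1520
1520 = (10,6,8)_12 → 10³ + 6³ + 8³ = 1000 + 216 + 512 = 1728
1728 = (1,0,0,0)_12 → 1³ + 0³ + 0³ + 0³ = 1 + 0 + 0 + 0 = 1  — reached 1.
That took 7 steps.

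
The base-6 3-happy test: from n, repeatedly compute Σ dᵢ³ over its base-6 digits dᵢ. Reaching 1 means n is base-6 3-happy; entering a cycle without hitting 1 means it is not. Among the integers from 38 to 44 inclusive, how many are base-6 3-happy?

1

38: 38 → 9 → 28 → 128 → 62 → 73 → 9  — not base-6 3-happy
39: 39 → 28 → 128 → 62 → 73 → 9 → 28  — not base-6 3-happy
40: 40 → 65 → 190 → 190  — not base-6 3-happy
41: 41 → 126 → 54 → 28 → 128 → 62 → 73 → 9 → 28  — not base-6 3-happy
42: 42 → 2 → 8 → 9 → 28 → 128 → 62 → 73 → 9  — not base-6 3-happy
43: 43 → 3 → 27 → 91 → 36 → 1  — base-6 3-happy
44: 44 → 10 → 65 → 190 → 190  — not base-6 3-happy
base-6 3-happy: 43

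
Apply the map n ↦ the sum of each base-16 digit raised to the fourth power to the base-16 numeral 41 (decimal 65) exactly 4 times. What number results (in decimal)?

65 = (4,1)_16 → 4⁴ + 1⁴ = 257
257 = (1,0,1)_16 → 1⁴ + 0⁴ + 1⁴ = 2
2 = (2)_16 → 2⁴ = 16
16 = (1,0)_16 → 1⁴ + 0⁴ = 1

1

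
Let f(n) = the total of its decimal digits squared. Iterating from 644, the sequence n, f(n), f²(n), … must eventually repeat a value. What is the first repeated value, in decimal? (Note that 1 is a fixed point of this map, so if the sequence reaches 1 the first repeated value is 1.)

1

644 → 68
68 → 100
100 → 1  — reached the fixed point 1.
1 → 1, so 1 is the first repeated value.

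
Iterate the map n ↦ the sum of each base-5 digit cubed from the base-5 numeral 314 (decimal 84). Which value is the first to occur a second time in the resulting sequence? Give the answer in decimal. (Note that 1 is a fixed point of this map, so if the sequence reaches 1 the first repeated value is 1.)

28

84 = (3,1,4)_5 → 3³ + 1³ + 4³ = 92
92 = (3,3,2)_5 → 3³ + 3³ + 2³ = 62
62 = (2,2,2)_5 → 2³ + 2³ + 2³ = 24
24 = (4,4)_5 → 4³ + 4³ = 128
128 = (1,0,0,3)_5 → 1³ + 0³ + 0³ + 3³ = 28
28 = (1,0,3)_5 → 1³ + 0³ + 3³ = 28  — 28 already appeared earlier.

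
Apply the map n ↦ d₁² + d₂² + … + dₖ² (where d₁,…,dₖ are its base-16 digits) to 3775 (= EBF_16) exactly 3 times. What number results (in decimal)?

225

3775 = (14,11,15)_16 → 14² + 11² + 15² = 196 + 121 + 225 = 542
542 = (2,1,14)_16 → 2² + 1² + 14² = 4 + 1 + 196 = 201
201 = (12,9)_16 → 12² + 9² = 144 + 81 = 225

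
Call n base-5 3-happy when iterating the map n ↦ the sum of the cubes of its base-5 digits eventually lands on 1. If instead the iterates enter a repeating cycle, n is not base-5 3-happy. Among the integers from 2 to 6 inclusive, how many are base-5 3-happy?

2: 2 → 8 → 28 → 28  (repeats 28)
3: 3 → 27 → 9 → 65 → 35 → 9  (repeats 9)
4: 4 → 64 → 80 → 28 → 28  (repeats 28)
5: 5 → 1  (reaches 1)
6: 6 → 2 → 8 → 28 → 28  (repeats 28)
base-5 3-happy: 5

1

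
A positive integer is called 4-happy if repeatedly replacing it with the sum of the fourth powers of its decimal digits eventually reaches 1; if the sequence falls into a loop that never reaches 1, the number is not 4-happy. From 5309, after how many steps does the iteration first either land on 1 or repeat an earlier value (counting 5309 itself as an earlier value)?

15

5309 → 5⁴ + 3⁴ + 0⁴ + 9⁴ = 7267
7267 → 7⁴ + 2⁴ + 6⁴ + 7⁴ = 6114
6114 → 6⁴ + 1⁴ + 1⁴ + 4⁴ = 1554
1554 → 1⁴ + 5⁴ + 5⁴ + 4⁴ = 1507
1507 → 1⁴ + 5⁴ + 0⁴ + 7⁴ = 3027
3027 → 3⁴ + 0⁴ + 2⁴ + 7⁴ = 2498
2498 → 2⁴ + 4⁴ + 9⁴ + 8⁴ = 10929
10929 → 1⁴ + 0⁴ + 9⁴ + 2⁴ + 9⁴ = 13139
13139 → 1⁴ + 3⁴ + 1⁴ + 3⁴ + 9⁴ = 6725
6725 → 6⁴ + 7⁴ + 2⁴ + 5⁴ = 4338
4338 → 4⁴ + 3⁴ + 3⁴ + 8⁴ = 4514
4514 → 4⁴ + 5⁴ + 1⁴ + 4⁴ = 1138
1138 → 1⁴ + 1⁴ + 3⁴ + 8⁴ = 4179
4179 → 4⁴ + 1⁴ + 7⁴ + 9⁴ = 9219
9219 → 9⁴ + 2⁴ + 1⁴ + 9⁴ = 13139  — 13139 repeats.
That took 15 steps.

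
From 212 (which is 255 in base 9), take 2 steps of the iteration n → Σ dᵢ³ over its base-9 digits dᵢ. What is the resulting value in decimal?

212 = (2,5,5)_9 → 258
258 = (3,1,6)_9 → 244

244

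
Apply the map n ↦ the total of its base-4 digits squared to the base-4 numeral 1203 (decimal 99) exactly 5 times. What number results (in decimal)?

99 = (1,2,0,3)_4 → 1² + 2² + 0² + 3² = 14
14 = (3,2)_4 → 3² + 2² = 13
13 = (3,1)_4 → 3² + 1² = 10
10 = (2,2)_4 → 2² + 2² = 8
8 = (2,0)_4 → 2² + 0² = 4

4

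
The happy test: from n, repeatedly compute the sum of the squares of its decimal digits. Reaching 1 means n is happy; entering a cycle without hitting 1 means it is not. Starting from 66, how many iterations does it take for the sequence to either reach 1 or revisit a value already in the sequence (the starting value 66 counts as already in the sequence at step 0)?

66 → 72
72 → 53
53 → 34
34 → 25
25 → 29
29 → 85
85 → 89
89 → 145
145 → 42
42 → 20
20 → 4
4 → 16
16 → 37
37 → 58
58 → 89  — 89 repeats.
That took 15 steps.

15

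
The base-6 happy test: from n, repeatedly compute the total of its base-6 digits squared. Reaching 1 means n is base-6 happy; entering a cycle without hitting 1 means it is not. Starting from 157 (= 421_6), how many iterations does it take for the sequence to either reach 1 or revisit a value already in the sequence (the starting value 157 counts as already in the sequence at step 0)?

13

157 = (4,2,1)_6 → 4² + 2² + 1² = 16 + 4 + 1 = 21
21 = (3,3)_6 → 3² + 3² = 9 + 9 = 18
18 = (3,0)_6 → 3² + 0² = 9 + 0 = 9
9 = (1,3)_6 → 1² + 3² = 1 + 9 = 10
10 = (1,4)_6 → 1² + 4² = 1 + 16 = 17
17 = (2,5)_6 → 2² + 5² = 4 + 25 = 29
29 = (4,5)_6 → 4² + 5² = 16 + 25 = 41
41 = (1,0,5)_6 → 1² + 0² + 5² = 1 + 0 + 25 = 26
26 = (4,2)_6 → 4² + 2² = 16 + 4 = 20
20 = (3,2)_6 → 3² + 2² = 9 + 4 = 13
13 = (2,1)_6 → 2² + 1² = 4 + 1 = 5
5 = (5)_6 → 5² = 25
25 = (4,1)_6 → 4² + 1² = 16 + 1 = 17  — 17 repeats.
That took 13 steps.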